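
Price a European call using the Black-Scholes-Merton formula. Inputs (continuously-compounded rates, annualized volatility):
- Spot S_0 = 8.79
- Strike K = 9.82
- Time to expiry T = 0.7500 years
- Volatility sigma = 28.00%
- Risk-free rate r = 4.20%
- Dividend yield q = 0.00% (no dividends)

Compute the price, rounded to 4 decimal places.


d1 = (ln(S/K) + (r - q + 0.5*sigma^2) * T) / (sigma * sqrt(T)) = -0.20581057
d2 = d1 - sigma * sqrt(T) = -0.44829768
exp(-rT) = 0.96899096; exp(-qT) = 1.00000000
C = S_0 * exp(-qT) * N(d1) - K * exp(-rT) * N(d2)
N(d1) = 0.41846944; N(d2) = 0.32696919
C = 8.7900 * 1.00000000 * 0.41846944 - 9.8200 * 0.96899096 * 0.32696919 = 0.5671

Answer: Price = 0.5671


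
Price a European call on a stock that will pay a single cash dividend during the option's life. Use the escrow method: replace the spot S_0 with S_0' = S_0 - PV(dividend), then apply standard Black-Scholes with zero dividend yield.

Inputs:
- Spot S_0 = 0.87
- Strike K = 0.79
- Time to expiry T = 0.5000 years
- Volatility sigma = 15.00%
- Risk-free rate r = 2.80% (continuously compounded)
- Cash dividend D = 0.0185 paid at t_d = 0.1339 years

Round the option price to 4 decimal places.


PV(D) = D * exp(-r * t_d) = 0.0185 * 0.99625782 = 0.01843077
S_0' = S_0 - PV(D) = 0.8700 - 0.01843077 = 0.85156923
d1 = (ln(S_0'/K) + (r + sigma^2/2)*T) / (sigma*sqrt(T)) = 0.89258424
d2 = d1 - sigma*sqrt(T) = 0.78651822
exp(-rT) = 0.98609754
N(d1) = 0.81396007; N(d2) = 0.78421803
C = S_0' * N(d1) - K * exp(-rT) * N(d2) = 0.85156923 * 0.81396007 - 0.7900 * 0.98609754 * 0.78421803 = 0.0822

Answer: Price = 0.0822


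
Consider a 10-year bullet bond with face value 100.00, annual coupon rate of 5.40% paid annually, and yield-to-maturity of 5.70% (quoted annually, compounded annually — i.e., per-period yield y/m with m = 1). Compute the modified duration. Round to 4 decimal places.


Coupon per period c = face * coupon_rate / m = 5.400000
Periods per year m = 1; per-period yield y/m = 0.057000
Number of cashflows N = 10
Cashflows (t years, CF_t, discount factor 1/(1+y/m)^(m*t), PV):
  t = 1.0000: CF_t = 5.400000, DF = 0.946074, PV = 5.108798
  t = 2.0000: CF_t = 5.400000, DF = 0.895056, PV = 4.833300
  t = 3.0000: CF_t = 5.400000, DF = 0.846789, PV = 4.572659
  t = 4.0000: CF_t = 5.400000, DF = 0.801125, PV = 4.326073
  t = 5.0000: CF_t = 5.400000, DF = 0.757923, PV = 4.092784
  t = 6.0000: CF_t = 5.400000, DF = 0.717051, PV = 3.872076
  t = 7.0000: CF_t = 5.400000, DF = 0.678383, PV = 3.663269
  t = 8.0000: CF_t = 5.400000, DF = 0.641801, PV = 3.465723
  t = 9.0000: CF_t = 5.400000, DF = 0.607191, PV = 3.278830
  t = 10.0000: CF_t = 105.400000, DF = 0.574447, PV = 60.546736
Price P = sum_t PV_t = 97.760248
First compute Macaulay numerator sum_t t * PV_t:
  t * PV_t at t = 1.0000: 5.108798
  t * PV_t at t = 2.0000: 9.666601
  t * PV_t at t = 3.0000: 13.717976
  t * PV_t at t = 4.0000: 17.304291
  t * PV_t at t = 5.0000: 20.463920
  t * PV_t at t = 6.0000: 23.232454
  t * PV_t at t = 7.0000: 25.642885
  t * PV_t at t = 8.0000: 27.725785
  t * PV_t at t = 9.0000: 29.509468
  t * PV_t at t = 10.0000: 605.467363
Macaulay duration D = 777.839541 / 97.760248 = 7.956604
Modified duration = D / (1 + y/m) = 7.956604 / (1 + 0.057000) = 7.527534

Answer: Modified duration = 7.5275


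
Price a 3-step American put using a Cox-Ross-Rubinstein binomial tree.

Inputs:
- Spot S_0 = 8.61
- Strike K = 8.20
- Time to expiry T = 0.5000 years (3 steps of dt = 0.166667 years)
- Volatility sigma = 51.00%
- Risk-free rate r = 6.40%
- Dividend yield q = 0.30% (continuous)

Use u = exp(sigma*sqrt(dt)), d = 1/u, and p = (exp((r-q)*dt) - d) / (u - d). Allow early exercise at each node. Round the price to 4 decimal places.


dt = T/N = 0.166667
u = exp(sigma*sqrt(dt)) = 1.231468; d = 1/u = 0.812039
p = (exp((r-q)*dt) - d) / (u - d) = 0.472499
Discount per step: exp(-r*dt) = 0.989390
Stock lattice S(k, i) with i counting down-moves:
  k=0: S(0,0) = 8.6100
  k=1: S(1,0) = 10.6029; S(1,1) = 6.9917
  k=2: S(2,0) = 13.0572; S(2,1) = 8.6100; S(2,2) = 5.6775
  k=3: S(3,0) = 16.0795; S(3,1) = 10.6029; S(3,2) = 6.9917; S(3,3) = 4.6104
Terminal payoffs V(N, i) = max(K - S_T, 0):
  V(3,0) = 0.000000; V(3,1) = 0.000000; V(3,2) = 1.208342; V(3,3) = 3.589647
Backward induction: V(k, i) = exp(-r*dt) * [p * V(k+1, i) + (1-p) * V(k+1, i+1)]; then take max(V_cont, immediate exercise) for American.
  V(2,0) = exp(-r*dt) * [p*0.000000 + (1-p)*0.000000] = 0.000000; exercise = 0.000000; V(2,0) = max -> 0.000000
  V(2,1) = exp(-r*dt) * [p*0.000000 + (1-p)*1.208342] = 0.630639; exercise = 0.000000; V(2,1) = max -> 0.630639
  V(2,2) = exp(-r*dt) * [p*1.208342 + (1-p)*3.589647] = 2.438336; exercise = 2.522500; V(2,2) = max -> 2.522500
  V(1,0) = exp(-r*dt) * [p*0.000000 + (1-p)*0.630639] = 0.329134; exercise = 0.000000; V(1,0) = max -> 0.329134
  V(1,1) = exp(-r*dt) * [p*0.630639 + (1-p)*2.522500] = 1.611319; exercise = 1.208342; V(1,1) = max -> 1.611319
  V(0,0) = exp(-r*dt) * [p*0.329134 + (1-p)*1.611319] = 0.994820; exercise = 0.000000; V(0,0) = max -> 0.994820

Answer: Price = V(0,0) = 0.9948


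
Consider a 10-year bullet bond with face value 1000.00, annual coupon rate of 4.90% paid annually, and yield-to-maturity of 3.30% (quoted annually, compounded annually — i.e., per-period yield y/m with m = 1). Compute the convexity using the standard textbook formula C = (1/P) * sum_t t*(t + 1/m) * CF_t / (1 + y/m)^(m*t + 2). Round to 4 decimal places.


Answer: Convexity = 79.5584

Derivation:
Coupon per period c = face * coupon_rate / m = 49.000000
Periods per year m = 1; per-period yield y/m = 0.033000
Number of cashflows N = 10
Cashflows (t years, CF_t, discount factor 1/(1+y/m)^(m*t), PV):
  t = 1.0000: CF_t = 49.000000, DF = 0.968054, PV = 47.434656
  t = 2.0000: CF_t = 49.000000, DF = 0.937129, PV = 45.919319
  t = 3.0000: CF_t = 49.000000, DF = 0.907192, PV = 44.452390
  t = 4.0000: CF_t = 49.000000, DF = 0.878211, PV = 43.032323
  t = 5.0000: CF_t = 49.000000, DF = 0.850156, PV = 41.657622
  t = 6.0000: CF_t = 49.000000, DF = 0.822997, PV = 40.326836
  t = 7.0000: CF_t = 49.000000, DF = 0.796705, PV = 39.038564
  t = 8.0000: CF_t = 49.000000, DF = 0.771254, PV = 37.791446
  t = 9.0000: CF_t = 49.000000, DF = 0.746616, PV = 36.584168
  t = 10.0000: CF_t = 1049.000000, DF = 0.722764, PV = 758.179911
Price P = sum_t PV_t = 1134.417235
Convexity numerator sum_t t*(t + 1/m) * CF_t / (1+y/m)^(m*t + 2):
  t = 1.0000: term = 88.904780
  t = 2.0000: term = 258.193940
  t = 3.0000: term = 499.891461
  t = 4.0000: term = 806.536723
  t = 5.0000: term = 1171.156907
  t = 6.0000: term = 1587.240726
  t = 7.0000: term = 2048.713425
  t = 8.0000: term = 2549.912989
  t = 9.0000: term = 3085.567509
  t = 10.0000: term = 78156.358284
Convexity = (1/P) * sum = 90252.476745 / 1134.417235 = 79.558450


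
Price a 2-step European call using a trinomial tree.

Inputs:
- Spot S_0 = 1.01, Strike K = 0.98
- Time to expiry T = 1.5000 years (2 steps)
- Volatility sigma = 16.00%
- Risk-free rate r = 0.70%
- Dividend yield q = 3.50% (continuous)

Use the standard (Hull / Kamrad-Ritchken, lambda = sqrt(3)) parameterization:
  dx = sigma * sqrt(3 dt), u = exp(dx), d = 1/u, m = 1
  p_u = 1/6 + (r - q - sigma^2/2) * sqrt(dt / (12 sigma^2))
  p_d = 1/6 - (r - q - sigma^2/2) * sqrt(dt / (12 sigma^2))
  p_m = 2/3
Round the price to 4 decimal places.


dt = T/N = 0.750000; dx = sigma*sqrt(3*dt) = 0.240000
u = exp(dx) = 1.271249; d = 1/u = 0.786628
p_u = 0.102917, p_m = 0.666667, p_d = 0.230417
Discount per step: exp(-r*dt) = 0.994764
Stock lattice S(k, j) with j the centered position index:
  k=0: S(0,+0) = 1.0100
  k=1: S(1,-1) = 0.7945; S(1,+0) = 1.0100; S(1,+1) = 1.2840
  k=2: S(2,-2) = 0.6250; S(2,-1) = 0.7945; S(2,+0) = 1.0100; S(2,+1) = 1.2840; S(2,+2) = 1.6322
Terminal payoffs V(N, j) = max(S_T - K, 0):
  V(2,-2) = 0.000000; V(2,-1) = 0.000000; V(2,+0) = 0.030000; V(2,+1) = 0.303962; V(2,+2) = 0.652235
Backward induction: V(k, j) = exp(-r*dt) * [p_u * V(k+1, j+1) + p_m * V(k+1, j) + p_d * V(k+1, j-1)]
  V(1,-1) = exp(-r*dt) * [p_u*0.030000 + p_m*0.000000 + p_d*0.000000] = 0.003071
  V(1,+0) = exp(-r*dt) * [p_u*0.303962 + p_m*0.030000 + p_d*0.000000] = 0.051014
  V(1,+1) = exp(-r*dt) * [p_u*0.652235 + p_m*0.303962 + p_d*0.030000] = 0.275231
  V(0,+0) = exp(-r*dt) * [p_u*0.275231 + p_m*0.051014 + p_d*0.003071] = 0.062713

Answer: Price = V(0,0) = 0.0627


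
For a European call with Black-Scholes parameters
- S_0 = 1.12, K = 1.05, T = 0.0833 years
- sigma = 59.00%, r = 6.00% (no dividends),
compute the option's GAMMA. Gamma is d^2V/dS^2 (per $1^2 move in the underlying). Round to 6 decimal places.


d1 = 0.4934976667; d2 = 0.3232134044
phi(d1) = 0.3532043456; exp(-qT) = 1.0000000000; exp(-rT) = 0.9950144692
Gamma = exp(-qT) * phi(d1) / (S * sigma * sqrt(T)) = 1.0000000000 * 0.3532043456 / (1.1200 * 0.5900 * 0.2886173938) = 1.851968

Answer: Gamma = 1.851968


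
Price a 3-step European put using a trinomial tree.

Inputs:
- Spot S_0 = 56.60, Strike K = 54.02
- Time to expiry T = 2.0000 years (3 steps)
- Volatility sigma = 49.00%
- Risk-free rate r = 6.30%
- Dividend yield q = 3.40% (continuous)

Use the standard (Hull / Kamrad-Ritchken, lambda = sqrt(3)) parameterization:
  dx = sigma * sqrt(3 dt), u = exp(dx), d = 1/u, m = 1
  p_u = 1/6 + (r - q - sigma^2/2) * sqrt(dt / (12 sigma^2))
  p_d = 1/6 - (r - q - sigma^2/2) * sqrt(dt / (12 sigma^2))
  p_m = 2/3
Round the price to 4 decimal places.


Answer: Price = V(0,0) = 10.2313

Derivation:
dt = T/N = 0.666667; dx = sigma*sqrt(3*dt) = 0.692965
u = exp(dx) = 1.999635; d = 1/u = 0.500091
p_u = 0.122869, p_m = 0.666667, p_d = 0.210464
Discount per step: exp(-r*dt) = 0.958870
Stock lattice S(k, j) with j the centered position index:
  k=0: S(0,+0) = 56.6000
  k=1: S(1,-1) = 28.3052; S(1,+0) = 56.6000; S(1,+1) = 113.1793
  k=2: S(2,-2) = 14.1552; S(2,-1) = 28.3052; S(2,+0) = 56.6000; S(2,+1) = 113.1793; S(2,+2) = 226.3174
  k=3: S(3,-3) = 7.0789; S(3,-2) = 14.1552; S(3,-1) = 28.3052; S(3,+0) = 56.6000; S(3,+1) = 113.1793; S(3,+2) = 226.3174; S(3,+3) = 452.5521
Terminal payoffs V(N, j) = max(K - S_T, 0):
  V(3,-3) = 46.941125; V(3,-2) = 39.864833; V(3,-1) = 25.714834; V(3,+0) = 0.000000; V(3,+1) = 0.000000; V(3,+2) = 0.000000; V(3,+3) = 0.000000
Backward induction: V(k, j) = exp(-r*dt) * [p_u * V(k+1, j+1) + p_m * V(k+1, j) + p_d * V(k+1, j-1)]
  V(2,-2) = exp(-r*dt) * [p_u*25.714834 + p_m*39.864833 + p_d*46.941125] = 37.986141
  V(2,-1) = exp(-r*dt) * [p_u*0.000000 + p_m*25.714834 + p_d*39.864833] = 24.483143
  V(2,+0) = exp(-r*dt) * [p_u*0.000000 + p_m*0.000000 + p_d*25.714834] = 5.189448
  V(2,+1) = exp(-r*dt) * [p_u*0.000000 + p_m*0.000000 + p_d*0.000000] = 0.000000
  V(2,+2) = exp(-r*dt) * [p_u*0.000000 + p_m*0.000000 + p_d*0.000000] = 0.000000
  V(1,-1) = exp(-r*dt) * [p_u*5.189448 + p_m*24.483143 + p_d*37.986141] = 23.928053
  V(1,+0) = exp(-r*dt) * [p_u*0.000000 + p_m*5.189448 + p_d*24.483143] = 8.258220
  V(1,+1) = exp(-r*dt) * [p_u*0.000000 + p_m*0.000000 + p_d*5.189448] = 1.047270
  V(0,+0) = exp(-r*dt) * [p_u*1.047270 + p_m*8.258220 + p_d*23.928053] = 10.231285


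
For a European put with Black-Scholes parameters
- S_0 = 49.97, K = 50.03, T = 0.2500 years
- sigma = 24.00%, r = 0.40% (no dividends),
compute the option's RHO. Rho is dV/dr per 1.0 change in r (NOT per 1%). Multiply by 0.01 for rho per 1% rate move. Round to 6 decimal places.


Answer: Rho = -6.554700

Derivation:
d1 = 0.0583333321; d2 = -0.0616666679
phi(d1) = 0.3982641016; exp(-qT) = 1.0000000000; exp(-rT) = 0.9990004998
N(-d2) = 0.5245858577
Rho = -K*T*exp(-rT)*N(-d2) = -50.0300 * 0.2500 * 0.9990004998 * 0.5245858577 = -6.554700


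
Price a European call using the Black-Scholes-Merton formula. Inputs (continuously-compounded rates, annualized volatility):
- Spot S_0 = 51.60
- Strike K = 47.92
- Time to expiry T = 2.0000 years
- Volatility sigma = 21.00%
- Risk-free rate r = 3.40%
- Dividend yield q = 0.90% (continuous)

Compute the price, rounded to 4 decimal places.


d1 = (ln(S/K) + (r - q + 0.5*sigma^2) * T) / (sigma * sqrt(T)) = 0.56598416
d2 = d1 - sigma * sqrt(T) = 0.26899931
exp(-rT) = 0.93426047; exp(-qT) = 0.98216103
C = S_0 * exp(-qT) * N(d1) - K * exp(-rT) * N(d2)
N(d1) = 0.71429772; N(d2) = 0.60603489
C = 51.6000 * 0.98216103 * 0.71429772 - 47.9200 * 0.93426047 * 0.60603489 = 9.0682

Answer: Price = 9.0682


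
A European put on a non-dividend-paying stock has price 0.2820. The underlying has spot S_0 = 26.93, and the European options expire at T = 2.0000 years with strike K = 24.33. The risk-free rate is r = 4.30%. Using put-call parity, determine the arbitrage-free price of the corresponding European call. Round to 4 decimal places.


Put-call parity: C - P = S_0 * exp(-qT) - K * exp(-rT).
S_0 * exp(-qT) = 26.9300 * 1.00000000 = 26.93000000
K * exp(-rT) = 24.3300 * 0.91759423 = 22.32506765
C = P + S*exp(-qT) - K*exp(-rT)
C = 0.2820 + 26.93000000 - 22.32506765 = 4.8869

Answer: Call price = 4.8869


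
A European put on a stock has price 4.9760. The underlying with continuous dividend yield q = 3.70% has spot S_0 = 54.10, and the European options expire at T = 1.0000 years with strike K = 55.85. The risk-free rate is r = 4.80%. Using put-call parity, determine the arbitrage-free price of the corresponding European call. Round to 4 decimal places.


Answer: Call price = 3.8784

Derivation:
Put-call parity: C - P = S_0 * exp(-qT) - K * exp(-rT).
S_0 * exp(-qT) = 54.1000 * 0.96367614 = 52.13487892
K * exp(-rT) = 55.8500 * 0.95313379 = 53.23252201
C = P + S*exp(-qT) - K*exp(-rT)
C = 4.9760 + 52.13487892 - 53.23252201 = 3.8784


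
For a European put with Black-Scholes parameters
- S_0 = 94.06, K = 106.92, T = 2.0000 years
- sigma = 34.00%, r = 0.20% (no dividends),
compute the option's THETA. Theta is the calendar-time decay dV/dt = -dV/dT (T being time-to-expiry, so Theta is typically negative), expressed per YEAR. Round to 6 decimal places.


d1 = -0.0177775271; d2 = -0.4986101383
phi(d1) = 0.3988792444; exp(-qT) = 1.0000000000; exp(-rT) = 0.9960079893
Theta = -S*exp(-qT)*phi(d1)*sigma/(2*sqrt(T)) + r*K*exp(-rT)*N(-d2) - q*S*exp(-qT)*N(-d1)
N(-d1) = 0.5070918336; N(-d2) = 0.6909729692; sqrt(T) = 1.4142135624
Term 1 = -94.0600 * 1.0000000000 * 0.3988792444 * 0.3400 / (2 * 1.4142135624) = -4.5100394052
Term 2 = 0.0020 * 106.9200 * 0.9960079893 * 0.6909729692 = 0.1471678096
Term 3 = 0 (no dividend yield, q = 0)
Theta = -4.5100394052 + (0.1471678096) + (0.0000000000) = -4.362872

Answer: Theta = -4.362872


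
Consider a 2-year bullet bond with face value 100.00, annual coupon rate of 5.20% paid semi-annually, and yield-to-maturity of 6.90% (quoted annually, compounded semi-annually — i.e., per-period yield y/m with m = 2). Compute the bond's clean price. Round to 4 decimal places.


Answer: Price = 96.8742

Derivation:
Coupon per period c = face * coupon_rate / m = 2.600000
Periods per year m = 2; per-period yield y/m = 0.034500
Number of cashflows N = 4
Cashflows (t years, CF_t, discount factor 1/(1+y/m)^(m*t), PV):
  t = 0.5000: CF_t = 2.600000, DF = 0.966651, PV = 2.513291
  t = 1.0000: CF_t = 2.600000, DF = 0.934413, PV = 2.429475
  t = 1.5000: CF_t = 2.600000, DF = 0.903251, PV = 2.348453
  t = 2.0000: CF_t = 102.600000, DF = 0.873128, PV = 89.582954
Price P = sum_t PV_t = 96.874173


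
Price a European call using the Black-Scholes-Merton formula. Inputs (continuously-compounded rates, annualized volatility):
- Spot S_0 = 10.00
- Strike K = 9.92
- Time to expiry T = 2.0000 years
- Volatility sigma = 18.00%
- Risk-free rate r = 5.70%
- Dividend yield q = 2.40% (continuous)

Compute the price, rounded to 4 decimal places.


d1 = (ln(S/K) + (r - q + 0.5*sigma^2) * T) / (sigma * sqrt(T)) = 0.41810506
d2 = d1 - sigma * sqrt(T) = 0.16354662
exp(-rT) = 0.89225796; exp(-qT) = 0.95313379
C = S_0 * exp(-qT) * N(d1) - K * exp(-rT) * N(d2)
N(d1) = 0.66206485; N(d2) = 0.56495596
C = 10.0000 * 0.95313379 * 0.66206485 - 9.9200 * 0.89225796 * 0.56495596 = 1.3098

Answer: Price = 1.3098


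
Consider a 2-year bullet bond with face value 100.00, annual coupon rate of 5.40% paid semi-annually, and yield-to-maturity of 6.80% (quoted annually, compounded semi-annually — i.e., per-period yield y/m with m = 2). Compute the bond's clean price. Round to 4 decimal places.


Answer: Price = 97.4227

Derivation:
Coupon per period c = face * coupon_rate / m = 2.700000
Periods per year m = 2; per-period yield y/m = 0.034000
Number of cashflows N = 4
Cashflows (t years, CF_t, discount factor 1/(1+y/m)^(m*t), PV):
  t = 0.5000: CF_t = 2.700000, DF = 0.967118, PV = 2.611219
  t = 1.0000: CF_t = 2.700000, DF = 0.935317, PV = 2.525356
  t = 1.5000: CF_t = 2.700000, DF = 0.904562, PV = 2.442318
  t = 2.0000: CF_t = 102.700000, DF = 0.874818, PV = 89.843836
Price P = sum_t PV_t = 97.422729


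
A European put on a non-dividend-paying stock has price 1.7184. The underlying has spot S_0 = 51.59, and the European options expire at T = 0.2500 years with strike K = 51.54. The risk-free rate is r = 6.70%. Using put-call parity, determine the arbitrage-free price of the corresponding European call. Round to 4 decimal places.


Answer: Call price = 2.6245

Derivation:
Put-call parity: C - P = S_0 * exp(-qT) - K * exp(-rT).
S_0 * exp(-qT) = 51.5900 * 1.00000000 = 51.59000000
K * exp(-rT) = 51.5400 * 0.98338950 = 50.68389490
C = P + S*exp(-qT) - K*exp(-rT)
C = 1.7184 + 51.59000000 - 50.68389490 = 2.6245


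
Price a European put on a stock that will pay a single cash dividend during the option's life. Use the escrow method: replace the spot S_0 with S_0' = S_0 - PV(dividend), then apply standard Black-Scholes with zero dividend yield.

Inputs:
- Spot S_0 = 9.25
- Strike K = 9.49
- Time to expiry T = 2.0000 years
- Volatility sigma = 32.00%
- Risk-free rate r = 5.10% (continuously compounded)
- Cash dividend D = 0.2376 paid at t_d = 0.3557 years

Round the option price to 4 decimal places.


Answer: Price = 1.3604

Derivation:
PV(D) = D * exp(-r * t_d) = 0.2376 * 0.98202285 = 0.23332863
S_0' = S_0 - PV(D) = 9.2500 - 0.23332863 = 9.01667137
d1 = (ln(S_0'/K) + (r + sigma^2/2)*T) / (sigma*sqrt(T)) = 0.33860830
d2 = d1 - sigma*sqrt(T) = -0.11394004
exp(-rT) = 0.90302955
N(-d1) = 0.36745241; N(-d2) = 0.54535734
P = K * exp(-rT) * N(-d2) - S_0' * N(-d1) = 9.4900 * 0.90302955 * 0.54535734 - 9.01667137 * 0.36745241 = 1.3604


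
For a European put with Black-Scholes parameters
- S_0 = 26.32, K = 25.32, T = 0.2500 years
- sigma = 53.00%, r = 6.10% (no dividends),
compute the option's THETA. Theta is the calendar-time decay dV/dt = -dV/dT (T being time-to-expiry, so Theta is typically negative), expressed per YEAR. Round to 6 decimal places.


Answer: Theta = -4.541877

Derivation:
d1 = 0.3362151290; d2 = 0.0712151290
phi(d1) = 0.3770193224; exp(-qT) = 1.0000000000; exp(-rT) = 0.9848656924
Theta = -S*exp(-qT)*phi(d1)*sigma/(2*sqrt(T)) + r*K*exp(-rT)*N(-d2) - q*S*exp(-qT)*N(-d1)
N(-d1) = 0.3683543225; N(-d2) = 0.4716132704; sqrt(T) = 0.5000000000
Term 1 = -26.3200 * 1.0000000000 * 0.3770193224 * 0.5300 / (2 * 0.5000000000) = -5.2592687398
Term 2 = 0.0610 * 25.3200 * 0.9848656924 * 0.4716132704 = 0.7173920547
Term 3 = 0 (no dividend yield, q = 0)
Theta = -5.2592687398 + (0.7173920547) + (0.0000000000) = -4.541877


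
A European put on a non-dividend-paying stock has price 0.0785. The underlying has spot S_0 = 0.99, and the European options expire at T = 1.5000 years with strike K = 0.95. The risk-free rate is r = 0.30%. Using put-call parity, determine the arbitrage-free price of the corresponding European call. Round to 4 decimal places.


Put-call parity: C - P = S_0 * exp(-qT) - K * exp(-rT).
S_0 * exp(-qT) = 0.9900 * 1.00000000 = 0.99000000
K * exp(-rT) = 0.9500 * 0.99551011 = 0.94573460
C = P + S*exp(-qT) - K*exp(-rT)
C = 0.0785 + 0.99000000 - 0.94573460 = 0.1228

Answer: Call price = 0.1228


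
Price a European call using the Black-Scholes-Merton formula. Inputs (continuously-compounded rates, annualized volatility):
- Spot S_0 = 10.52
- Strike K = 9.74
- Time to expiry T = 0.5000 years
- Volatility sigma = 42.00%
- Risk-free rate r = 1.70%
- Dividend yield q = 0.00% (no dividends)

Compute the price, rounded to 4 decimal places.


Answer: Price = 1.6708

Derivation:
d1 = (ln(S/K) + (r - q + 0.5*sigma^2) * T) / (sigma * sqrt(T)) = 0.43651079
d2 = d1 - sigma * sqrt(T) = 0.13952594
exp(-rT) = 0.99153602; exp(-qT) = 1.00000000
C = S_0 * exp(-qT) * N(d1) - K * exp(-rT) * N(d2)
N(d1) = 0.66876691; N(d2) = 0.55548272
C = 10.5200 * 1.00000000 * 0.66876691 - 9.7400 * 0.99153602 * 0.55548272 = 1.6708


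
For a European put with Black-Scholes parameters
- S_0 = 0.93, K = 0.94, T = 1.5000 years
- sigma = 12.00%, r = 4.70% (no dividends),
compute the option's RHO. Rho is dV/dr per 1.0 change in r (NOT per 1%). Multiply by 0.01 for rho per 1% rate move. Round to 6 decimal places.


Answer: Rho = -0.485402

Derivation:
d1 = 0.4804042086; d2 = 0.3334348240
phi(d1) = 0.3554635257; exp(-qT) = 1.0000000000; exp(-rT) = 0.9319277395
N(-d2) = 0.3694030399
Rho = -K*T*exp(-rT)*N(-d2) = -0.9400 * 1.5000 * 0.9319277395 * 0.3694030399 = -0.485402


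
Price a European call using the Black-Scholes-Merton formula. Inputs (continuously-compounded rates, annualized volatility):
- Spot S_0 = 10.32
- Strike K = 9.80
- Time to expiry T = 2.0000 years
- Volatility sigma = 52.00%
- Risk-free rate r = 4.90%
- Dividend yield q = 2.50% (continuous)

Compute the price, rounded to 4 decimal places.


Answer: Price = 3.1720

Derivation:
d1 = (ln(S/K) + (r - q + 0.5*sigma^2) * T) / (sigma * sqrt(T)) = 0.50327152
d2 = d1 - sigma * sqrt(T) = -0.23211953
exp(-rT) = 0.90664890; exp(-qT) = 0.95122942
C = S_0 * exp(-qT) * N(d1) - K * exp(-rT) * N(d2)
N(d1) = 0.69261331; N(d2) = 0.40822259
C = 10.3200 * 0.95122942 * 0.69261331 - 9.8000 * 0.90664890 * 0.40822259 = 3.1720


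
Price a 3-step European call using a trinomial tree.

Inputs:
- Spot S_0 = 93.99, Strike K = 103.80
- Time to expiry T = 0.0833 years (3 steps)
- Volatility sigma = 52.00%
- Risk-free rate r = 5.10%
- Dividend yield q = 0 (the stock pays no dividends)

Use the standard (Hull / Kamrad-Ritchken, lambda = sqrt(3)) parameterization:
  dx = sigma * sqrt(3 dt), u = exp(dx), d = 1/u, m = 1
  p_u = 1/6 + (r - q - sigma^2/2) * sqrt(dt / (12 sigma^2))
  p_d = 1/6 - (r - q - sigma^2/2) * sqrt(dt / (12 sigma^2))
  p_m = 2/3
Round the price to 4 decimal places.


dt = T/N = 0.027767; dx = sigma*sqrt(3*dt) = 0.150081
u = exp(dx) = 1.161928; d = 1/u = 0.860638
p_u = 0.158878, p_m = 0.666667, p_d = 0.174456
Discount per step: exp(-r*dt) = 0.998585
Stock lattice S(k, j) with j the centered position index:
  k=0: S(0,+0) = 93.9900
  k=1: S(1,-1) = 80.8914; S(1,+0) = 93.9900; S(1,+1) = 109.2097
  k=2: S(2,-2) = 69.6182; S(2,-1) = 80.8914; S(2,+0) = 93.9900; S(2,+1) = 109.2097; S(2,+2) = 126.8938
  k=3: S(3,-3) = 59.9161; S(3,-2) = 69.6182; S(3,-1) = 80.8914; S(3,+0) = 93.9900; S(3,+1) = 109.2097; S(3,+2) = 126.8938; S(3,+3) = 147.4415
Terminal payoffs V(N, j) = max(S_T - K, 0):
  V(3,-3) = 0.000000; V(3,-2) = 0.000000; V(3,-1) = 0.000000; V(3,+0) = 0.000000; V(3,+1) = 5.409651; V(3,+2) = 23.093796; V(3,+3) = 43.641506
Backward induction: V(k, j) = exp(-r*dt) * [p_u * V(k+1, j+1) + p_m * V(k+1, j) + p_d * V(k+1, j-1)]
  V(2,-2) = exp(-r*dt) * [p_u*0.000000 + p_m*0.000000 + p_d*0.000000] = 0.000000
  V(2,-1) = exp(-r*dt) * [p_u*0.000000 + p_m*0.000000 + p_d*0.000000] = 0.000000
  V(2,+0) = exp(-r*dt) * [p_u*5.409651 + p_m*0.000000 + p_d*0.000000] = 0.858257
  V(2,+1) = exp(-r*dt) * [p_u*23.093796 + p_m*5.409651 + p_d*0.000000] = 7.265228
  V(2,+2) = exp(-r*dt) * [p_u*43.641506 + p_m*23.093796 + p_d*5.409651] = 23.240336
  V(1,-1) = exp(-r*dt) * [p_u*0.858257 + p_m*0.000000 + p_d*0.000000] = 0.136165
  V(1,+0) = exp(-r*dt) * [p_u*7.265228 + p_m*0.858257 + p_d*0.000000] = 1.724011
  V(1,+1) = exp(-r*dt) * [p_u*23.240336 + p_m*7.265228 + p_d*0.858257] = 8.673293
  V(0,+0) = exp(-r*dt) * [p_u*8.673293 + p_m*1.724011 + p_d*0.136165] = 2.547478

Answer: Price = V(0,0) = 2.5475


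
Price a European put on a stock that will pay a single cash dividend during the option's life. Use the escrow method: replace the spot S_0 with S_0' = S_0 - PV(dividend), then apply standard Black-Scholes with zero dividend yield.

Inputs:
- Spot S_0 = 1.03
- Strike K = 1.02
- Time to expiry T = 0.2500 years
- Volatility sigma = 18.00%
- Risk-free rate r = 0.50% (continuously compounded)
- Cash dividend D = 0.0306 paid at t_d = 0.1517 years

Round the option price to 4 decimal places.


Answer: Price = 0.0467

Derivation:
PV(D) = D * exp(-r * t_d) = 0.0306 * 0.99924179 = 0.03057680
S_0' = S_0 - PV(D) = 1.0300 - 0.03057680 = 0.99942320
d1 = (ln(S_0'/K) + (r + sigma^2/2)*T) / (sigma*sqrt(T)) = -0.16755103
d2 = d1 - sigma*sqrt(T) = -0.25755103
exp(-rT) = 0.99875078
N(-d1) = 0.56653175; N(-d2) = 0.60162329
P = K * exp(-rT) * N(-d2) - S_0' * N(-d1) = 1.0200 * 0.99875078 * 0.60162329 - 0.99942320 * 0.56653175 = 0.0467


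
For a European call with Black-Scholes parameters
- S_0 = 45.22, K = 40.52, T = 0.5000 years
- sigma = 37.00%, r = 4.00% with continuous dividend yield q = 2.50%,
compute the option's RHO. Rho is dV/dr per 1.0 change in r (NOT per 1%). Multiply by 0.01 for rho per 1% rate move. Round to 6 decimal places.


Answer: Rho = 12.401785

Derivation:
d1 = 0.5789438203; d2 = 0.3173143113
phi(d1) = 0.3373863700; exp(-qT) = 0.9875778005; exp(-rT) = 0.9801986733
N(d2) = 0.6244974404
Rho = K*T*exp(-rT)*N(d2) = 40.5200 * 0.5000 * 0.9801986733 * 0.6244974404 = 12.401785


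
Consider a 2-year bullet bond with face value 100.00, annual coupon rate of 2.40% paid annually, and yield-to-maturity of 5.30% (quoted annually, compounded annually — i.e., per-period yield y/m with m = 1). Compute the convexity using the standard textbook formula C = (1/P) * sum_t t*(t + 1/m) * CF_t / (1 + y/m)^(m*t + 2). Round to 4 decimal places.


Coupon per period c = face * coupon_rate / m = 2.400000
Periods per year m = 1; per-period yield y/m = 0.053000
Number of cashflows N = 2
Cashflows (t years, CF_t, discount factor 1/(1+y/m)^(m*t), PV):
  t = 1.0000: CF_t = 2.400000, DF = 0.949668, PV = 2.279202
  t = 2.0000: CF_t = 102.400000, DF = 0.901869, PV = 92.351343
Price P = sum_t PV_t = 94.630545
Convexity numerator sum_t t*(t + 1/m) * CF_t / (1+y/m)^(m*t + 2):
  t = 1.0000: term = 4.111082
  t = 2.0000: term = 499.732647
Convexity = (1/P) * sum = 503.843729 / 94.630545 = 5.324324

Answer: Convexity = 5.3243


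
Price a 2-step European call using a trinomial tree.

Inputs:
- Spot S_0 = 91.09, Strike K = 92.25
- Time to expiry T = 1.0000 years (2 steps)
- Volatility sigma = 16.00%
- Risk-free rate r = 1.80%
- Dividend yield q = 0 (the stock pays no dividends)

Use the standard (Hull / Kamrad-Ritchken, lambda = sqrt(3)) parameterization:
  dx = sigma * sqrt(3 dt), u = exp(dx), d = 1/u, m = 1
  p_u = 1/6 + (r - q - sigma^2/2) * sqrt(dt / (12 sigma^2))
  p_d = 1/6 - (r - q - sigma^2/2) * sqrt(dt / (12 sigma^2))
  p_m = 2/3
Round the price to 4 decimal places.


Answer: Price = V(0,0) = 5.4669

Derivation:
dt = T/N = 0.500000; dx = sigma*sqrt(3*dt) = 0.195959
u = exp(dx) = 1.216477; d = 1/u = 0.822046
p_u = 0.173301, p_m = 0.666667, p_d = 0.160033
Discount per step: exp(-r*dt) = 0.991040
Stock lattice S(k, j) with j the centered position index:
  k=0: S(0,+0) = 91.0900
  k=1: S(1,-1) = 74.8802; S(1,+0) = 91.0900; S(1,+1) = 110.8089
  k=2: S(2,-2) = 61.5549; S(2,-1) = 74.8802; S(2,+0) = 91.0900; S(2,+1) = 110.8089; S(2,+2) = 134.7965
Terminal payoffs V(N, j) = max(S_T - K, 0):
  V(2,-2) = 0.000000; V(2,-1) = 0.000000; V(2,+0) = 0.000000; V(2,+1) = 18.558912; V(2,+2) = 42.546521
Backward induction: V(k, j) = exp(-r*dt) * [p_u * V(k+1, j+1) + p_m * V(k+1, j) + p_d * V(k+1, j-1)]
  V(1,-1) = exp(-r*dt) * [p_u*0.000000 + p_m*0.000000 + p_d*0.000000] = 0.000000
  V(1,+0) = exp(-r*dt) * [p_u*18.558912 + p_m*0.000000 + p_d*0.000000] = 3.187456
  V(1,+1) = exp(-r*dt) * [p_u*42.546521 + p_m*18.558912 + p_d*0.000000] = 19.569034
  V(0,+0) = exp(-r*dt) * [p_u*19.569034 + p_m*3.187456 + p_d*0.000000] = 5.466874


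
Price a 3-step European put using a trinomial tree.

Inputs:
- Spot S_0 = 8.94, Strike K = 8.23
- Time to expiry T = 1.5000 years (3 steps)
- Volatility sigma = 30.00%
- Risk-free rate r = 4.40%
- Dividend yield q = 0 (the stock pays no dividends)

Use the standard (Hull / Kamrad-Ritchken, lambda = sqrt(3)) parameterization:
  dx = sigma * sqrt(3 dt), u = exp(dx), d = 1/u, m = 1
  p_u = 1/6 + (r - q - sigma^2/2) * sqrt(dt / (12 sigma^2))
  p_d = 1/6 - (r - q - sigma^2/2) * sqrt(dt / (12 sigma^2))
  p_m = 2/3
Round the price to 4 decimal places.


Answer: Price = V(0,0) = 0.6823

Derivation:
dt = T/N = 0.500000; dx = sigma*sqrt(3*dt) = 0.367423
u = exp(dx) = 1.444009; d = 1/u = 0.692516
p_u = 0.165986, p_m = 0.666667, p_d = 0.167347
Discount per step: exp(-r*dt) = 0.978240
Stock lattice S(k, j) with j the centered position index:
  k=0: S(0,+0) = 8.9400
  k=1: S(1,-1) = 6.1911; S(1,+0) = 8.9400; S(1,+1) = 12.9094
  k=2: S(2,-2) = 4.2874; S(2,-1) = 6.1911; S(2,+0) = 8.9400; S(2,+1) = 12.9094; S(2,+2) = 18.6414
  k=3: S(3,-3) = 2.9691; S(3,-2) = 4.2874; S(3,-1) = 6.1911; S(3,+0) = 8.9400; S(3,+1) = 12.9094; S(3,+2) = 18.6414; S(3,+3) = 26.9183
Terminal payoffs V(N, j) = max(K - S_T, 0):
  V(3,-3) = 5.260881; V(3,-2) = 3.942565; V(3,-1) = 2.038904; V(3,+0) = 0.000000; V(3,+1) = 0.000000; V(3,+2) = 0.000000; V(3,+3) = 0.000000
Backward induction: V(k, j) = exp(-r*dt) * [p_u * V(k+1, j+1) + p_m * V(k+1, j) + p_d * V(k+1, j-1)]
  V(2,-2) = exp(-r*dt) * [p_u*2.038904 + p_m*3.942565 + p_d*5.260881] = 3.763486
  V(2,-1) = exp(-r*dt) * [p_u*0.000000 + p_m*2.038904 + p_d*3.942565] = 1.975112
  V(2,+0) = exp(-r*dt) * [p_u*0.000000 + p_m*0.000000 + p_d*2.038904] = 0.333780
  V(2,+1) = exp(-r*dt) * [p_u*0.000000 + p_m*0.000000 + p_d*0.000000] = 0.000000
  V(2,+2) = exp(-r*dt) * [p_u*0.000000 + p_m*0.000000 + p_d*0.000000] = 0.000000
  V(1,-1) = exp(-r*dt) * [p_u*0.333780 + p_m*1.975112 + p_d*3.763486] = 1.958391
  V(1,+0) = exp(-r*dt) * [p_u*0.000000 + p_m*0.333780 + p_d*1.975112] = 0.541015
  V(1,+1) = exp(-r*dt) * [p_u*0.000000 + p_m*0.000000 + p_d*0.333780] = 0.054642
  V(0,+0) = exp(-r*dt) * [p_u*0.054642 + p_m*0.541015 + p_d*1.958391] = 0.682301


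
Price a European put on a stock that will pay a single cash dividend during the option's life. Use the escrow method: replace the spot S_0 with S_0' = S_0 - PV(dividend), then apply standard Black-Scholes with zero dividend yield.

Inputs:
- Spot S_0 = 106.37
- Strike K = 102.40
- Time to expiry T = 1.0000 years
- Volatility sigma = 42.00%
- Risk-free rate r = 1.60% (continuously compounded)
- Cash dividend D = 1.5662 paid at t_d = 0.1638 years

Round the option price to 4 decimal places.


PV(D) = D * exp(-r * t_d) = 1.5662 * 0.99738263 = 1.56210068
S_0' = S_0 - PV(D) = 106.3700 - 1.56210068 = 104.80789932
d1 = (ln(S_0'/K) + (r + sigma^2/2)*T) / (sigma*sqrt(T)) = 0.30343436
d2 = d1 - sigma*sqrt(T) = -0.11656564
exp(-rT) = 0.98412732
N(-d1) = 0.38077943; N(-d2) = 0.54639787
P = K * exp(-rT) * N(-d2) - S_0' * N(-d1) = 102.4000 * 0.98412732 * 0.54639787 - 104.80789932 * 0.38077943 = 15.1544

Answer: Price = 15.1544


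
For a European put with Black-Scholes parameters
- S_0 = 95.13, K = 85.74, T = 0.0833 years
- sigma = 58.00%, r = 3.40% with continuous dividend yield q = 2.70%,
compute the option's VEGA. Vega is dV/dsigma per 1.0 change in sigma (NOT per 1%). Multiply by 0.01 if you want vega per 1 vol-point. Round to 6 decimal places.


d1 = 0.7080073445; d2 = 0.5406092561
phi(d1) = 0.3104986476; exp(-qT) = 0.9977534273; exp(-rT) = 0.9971718069
Vega = S * exp(-qT) * phi(d1) * sqrt(T) = 95.1300 * 0.9977534273 * 0.3104986476 * 0.2886173938 = 8.505952

Answer: Vega = 8.505952


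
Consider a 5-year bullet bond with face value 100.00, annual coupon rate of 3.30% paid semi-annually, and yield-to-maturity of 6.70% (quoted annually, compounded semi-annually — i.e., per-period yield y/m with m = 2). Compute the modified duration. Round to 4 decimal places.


Answer: Modified duration = 4.4657

Derivation:
Coupon per period c = face * coupon_rate / m = 1.650000
Periods per year m = 2; per-period yield y/m = 0.033500
Number of cashflows N = 10
Cashflows (t years, CF_t, discount factor 1/(1+y/m)^(m*t), PV):
  t = 0.5000: CF_t = 1.650000, DF = 0.967586, PV = 1.596517
  t = 1.0000: CF_t = 1.650000, DF = 0.936222, PV = 1.544767
  t = 1.5000: CF_t = 1.650000, DF = 0.905876, PV = 1.494695
  t = 2.0000: CF_t = 1.650000, DF = 0.876512, PV = 1.446245
  t = 2.5000: CF_t = 1.650000, DF = 0.848101, PV = 1.399367
  t = 3.0000: CF_t = 1.650000, DF = 0.820611, PV = 1.354007
  t = 3.5000: CF_t = 1.650000, DF = 0.794011, PV = 1.310118
  t = 4.0000: CF_t = 1.650000, DF = 0.768274, PV = 1.267652
  t = 4.5000: CF_t = 1.650000, DF = 0.743371, PV = 1.226562
  t = 5.0000: CF_t = 101.650000, DF = 0.719275, PV = 73.114342
Price P = sum_t PV_t = 85.754273
First compute Macaulay numerator sum_t t * PV_t:
  t * PV_t at t = 0.5000: 0.798258
  t * PV_t at t = 1.0000: 1.544767
  t * PV_t at t = 1.5000: 2.242042
  t * PV_t at t = 2.0000: 2.892491
  t * PV_t at t = 2.5000: 3.498417
  t * PV_t at t = 3.0000: 4.062022
  t * PV_t at t = 3.5000: 4.585415
  t * PV_t at t = 4.0000: 5.070609
  t * PV_t at t = 4.5000: 5.519530
  t * PV_t at t = 5.0000: 365.571708
Macaulay duration D = 395.785259 / 85.754273 = 4.615342
Modified duration = D / (1 + y/m) = 4.615342 / (1 + 0.033500) = 4.465739


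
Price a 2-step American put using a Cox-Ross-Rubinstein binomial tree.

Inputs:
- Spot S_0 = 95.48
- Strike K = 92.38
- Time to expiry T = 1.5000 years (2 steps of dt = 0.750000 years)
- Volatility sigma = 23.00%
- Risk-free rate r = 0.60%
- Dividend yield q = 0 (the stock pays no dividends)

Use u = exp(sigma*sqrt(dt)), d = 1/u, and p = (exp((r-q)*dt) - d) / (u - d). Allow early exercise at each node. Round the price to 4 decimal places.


Answer: Price = V(0,0) = 8.1219

Derivation:
dt = T/N = 0.750000
u = exp(sigma*sqrt(dt)) = 1.220409; d = 1/u = 0.819398
p = (exp((r-q)*dt) - d) / (u - d) = 0.461614
Discount per step: exp(-r*dt) = 0.995510
Stock lattice S(k, i) with i counting down-moves:
  k=0: S(0,0) = 95.4800
  k=1: S(1,0) = 116.5246; S(1,1) = 78.2361
  k=2: S(2,0) = 142.2077; S(2,1) = 95.4800; S(2,2) = 64.1065
Terminal payoffs V(N, i) = max(K - S_T, 0):
  V(2,0) = 0.000000; V(2,1) = 0.000000; V(2,2) = 28.273541
Backward induction: V(k, i) = exp(-r*dt) * [p * V(k+1, i) + (1-p) * V(k+1, i+1)]; then take max(V_cont, immediate exercise) for American.
  V(1,0) = exp(-r*dt) * [p*0.000000 + (1-p)*0.000000] = 0.000000; exercise = 0.000000; V(1,0) = max -> 0.000000
  V(1,1) = exp(-r*dt) * [p*0.000000 + (1-p)*28.273541] = 15.153721; exercise = 14.143917; V(1,1) = max -> 15.153721
  V(0,0) = exp(-r*dt) * [p*0.000000 + (1-p)*15.153721] = 8.121913; exercise = 0.000000; V(0,0) = max -> 8.121913


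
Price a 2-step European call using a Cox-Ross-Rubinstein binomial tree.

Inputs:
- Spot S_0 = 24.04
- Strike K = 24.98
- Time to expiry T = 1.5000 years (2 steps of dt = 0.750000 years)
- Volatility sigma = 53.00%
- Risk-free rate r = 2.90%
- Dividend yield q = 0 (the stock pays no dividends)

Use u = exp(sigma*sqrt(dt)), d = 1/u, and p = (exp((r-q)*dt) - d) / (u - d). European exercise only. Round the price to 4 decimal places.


dt = T/N = 0.750000
u = exp(sigma*sqrt(dt)) = 1.582480; d = 1/u = 0.631919
p = (exp((r-q)*dt) - d) / (u - d) = 0.410357
Discount per step: exp(-r*dt) = 0.978485
Stock lattice S(k, i) with i counting down-moves:
  k=0: S(0,0) = 24.0400
  k=1: S(1,0) = 38.0428; S(1,1) = 15.1913
  k=2: S(2,0) = 60.2020; S(2,1) = 24.0400; S(2,2) = 9.5997
Terminal payoffs V(N, i) = max(S_T - K, 0):
  V(2,0) = 35.222028; V(2,1) = 0.000000; V(2,2) = 0.000000
Backward induction: V(k, i) = exp(-r*dt) * [p * V(k+1, i) + (1-p) * V(k+1, i+1)].
  V(1,0) = exp(-r*dt) * [p*35.222028 + (1-p)*0.000000] = 14.142617
  V(1,1) = exp(-r*dt) * [p*0.000000 + (1-p)*0.000000] = 0.000000
  V(0,0) = exp(-r*dt) * [p*14.142617 + (1-p)*0.000000] = 5.678651

Answer: Price = V(0,0) = 5.6787


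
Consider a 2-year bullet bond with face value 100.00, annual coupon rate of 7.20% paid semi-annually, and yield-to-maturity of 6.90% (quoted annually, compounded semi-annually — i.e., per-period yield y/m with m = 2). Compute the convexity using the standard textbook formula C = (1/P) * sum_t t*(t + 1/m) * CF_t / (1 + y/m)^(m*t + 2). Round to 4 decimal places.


Answer: Convexity = 4.3567

Derivation:
Coupon per period c = face * coupon_rate / m = 3.600000
Periods per year m = 2; per-period yield y/m = 0.034500
Number of cashflows N = 4
Cashflows (t years, CF_t, discount factor 1/(1+y/m)^(m*t), PV):
  t = 0.5000: CF_t = 3.600000, DF = 0.966651, PV = 3.479942
  t = 1.0000: CF_t = 3.600000, DF = 0.934413, PV = 3.363888
  t = 1.5000: CF_t = 3.600000, DF = 0.903251, PV = 3.251704
  t = 2.0000: CF_t = 103.600000, DF = 0.873128, PV = 90.456083
Price P = sum_t PV_t = 100.551616
Convexity numerator sum_t t*(t + 1/m) * CF_t / (1+y/m)^(m*t + 2):
  t = 0.5000: term = 1.625852
  t = 1.0000: term = 4.714892
  t = 1.5000: term = 9.115307
  t = 2.0000: term = 422.616832
Convexity = (1/P) * sum = 438.072883 / 100.551616 = 4.356697


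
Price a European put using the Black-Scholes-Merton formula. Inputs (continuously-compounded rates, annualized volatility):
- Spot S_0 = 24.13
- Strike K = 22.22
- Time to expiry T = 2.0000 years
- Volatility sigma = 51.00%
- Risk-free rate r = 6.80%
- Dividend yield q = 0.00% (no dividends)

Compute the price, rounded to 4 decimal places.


Answer: Price = 4.0268

Derivation:
d1 = (ln(S/K) + (r - q + 0.5*sigma^2) * T) / (sigma * sqrt(T)) = 0.66352002
d2 = d1 - sigma * sqrt(T) = -0.05772890
exp(-rT) = 0.87284263; exp(-qT) = 1.00000000
P = K * exp(-rT) * N(-d2) - S_0 * exp(-qT) * N(-d1)
N(-d1) = 0.25349878; N(-d2) = 0.52301771
P = 22.2200 * 0.87284263 * 0.52301771 - 24.1300 * 1.00000000 * 0.25349878 = 4.0268


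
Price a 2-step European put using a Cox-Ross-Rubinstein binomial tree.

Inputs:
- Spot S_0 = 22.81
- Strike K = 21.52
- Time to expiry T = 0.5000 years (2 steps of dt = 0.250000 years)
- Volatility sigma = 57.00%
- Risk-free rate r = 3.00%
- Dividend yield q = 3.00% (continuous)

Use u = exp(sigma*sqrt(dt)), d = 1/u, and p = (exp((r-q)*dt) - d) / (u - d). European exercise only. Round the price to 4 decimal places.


dt = T/N = 0.250000
u = exp(sigma*sqrt(dt)) = 1.329762; d = 1/u = 0.752014
p = (exp((r-q)*dt) - d) / (u - d) = 0.429228
Discount per step: exp(-r*dt) = 0.992528
Stock lattice S(k, i) with i counting down-moves:
  k=0: S(0,0) = 22.8100
  k=1: S(1,0) = 30.3319; S(1,1) = 17.1534
  k=2: S(2,0) = 40.3342; S(2,1) = 22.8100; S(2,2) = 12.8996
Terminal payoffs V(N, i) = max(K - S_T, 0):
  V(2,0) = 0.000000; V(2,1) = 0.000000; V(2,2) = 8.620365
Backward induction: V(k, i) = exp(-r*dt) * [p * V(k+1, i) + (1-p) * V(k+1, i+1)].
  V(1,0) = exp(-r*dt) * [p*0.000000 + (1-p)*0.000000] = 0.000000
  V(1,1) = exp(-r*dt) * [p*0.000000 + (1-p)*8.620365] = 4.883496
  V(0,0) = exp(-r*dt) * [p*0.000000 + (1-p)*4.883496] = 2.766534

Answer: Price = V(0,0) = 2.7665


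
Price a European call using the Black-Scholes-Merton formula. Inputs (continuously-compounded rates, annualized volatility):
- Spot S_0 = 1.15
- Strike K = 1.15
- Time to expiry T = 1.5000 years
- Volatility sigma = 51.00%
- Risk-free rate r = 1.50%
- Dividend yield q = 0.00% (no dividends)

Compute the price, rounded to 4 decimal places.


d1 = (ln(S/K) + (r - q + 0.5*sigma^2) * T) / (sigma * sqrt(T)) = 0.34833185
d2 = d1 - sigma * sqrt(T) = -0.27628803
exp(-rT) = 0.97775124; exp(-qT) = 1.00000000
C = S_0 * exp(-qT) * N(d1) - K * exp(-rT) * N(d2)
N(d1) = 0.63620451; N(d2) = 0.39116342
C = 1.1500 * 1.00000000 * 0.63620451 - 1.1500 * 0.97775124 * 0.39116342 = 0.2918

Answer: Price = 0.2918


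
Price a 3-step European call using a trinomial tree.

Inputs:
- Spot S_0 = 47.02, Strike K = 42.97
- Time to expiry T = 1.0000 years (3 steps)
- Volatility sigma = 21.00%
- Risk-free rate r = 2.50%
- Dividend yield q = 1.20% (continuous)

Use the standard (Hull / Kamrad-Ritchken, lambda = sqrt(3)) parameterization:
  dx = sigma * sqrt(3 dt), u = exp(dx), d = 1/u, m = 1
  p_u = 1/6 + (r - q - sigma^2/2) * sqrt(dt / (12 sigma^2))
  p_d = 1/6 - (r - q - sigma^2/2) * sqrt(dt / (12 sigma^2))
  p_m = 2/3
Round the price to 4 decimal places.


Answer: Price = V(0,0) = 6.5196

Derivation:
dt = T/N = 0.333333; dx = sigma*sqrt(3*dt) = 0.210000
u = exp(dx) = 1.233678; d = 1/u = 0.810584
p_u = 0.159484, p_m = 0.666667, p_d = 0.173849
Discount per step: exp(-r*dt) = 0.991701
Stock lattice S(k, j) with j the centered position index:
  k=0: S(0,+0) = 47.0200
  k=1: S(1,-1) = 38.1137; S(1,+0) = 47.0200; S(1,+1) = 58.0075
  k=2: S(2,-2) = 30.8943; S(2,-1) = 38.1137; S(2,+0) = 47.0200; S(2,+1) = 58.0075; S(2,+2) = 71.5626
  k=3: S(3,-3) = 25.0425; S(3,-2) = 30.8943; S(3,-1) = 38.1137; S(3,+0) = 47.0200; S(3,+1) = 58.0075; S(3,+2) = 71.5626; S(3,+3) = 88.2852
Terminal payoffs V(N, j) = max(S_T - K, 0):
  V(3,-3) = 0.000000; V(3,-2) = 0.000000; V(3,-1) = 0.000000; V(3,+0) = 4.050000; V(3,+1) = 15.037542; V(3,+2) = 28.592632; V(3,+3) = 45.315249
Backward induction: V(k, j) = exp(-r*dt) * [p_u * V(k+1, j+1) + p_m * V(k+1, j) + p_d * V(k+1, j-1)]
  V(2,-2) = exp(-r*dt) * [p_u*0.000000 + p_m*0.000000 + p_d*0.000000] = 0.000000
  V(2,-1) = exp(-r*dt) * [p_u*4.050000 + p_m*0.000000 + p_d*0.000000] = 0.640550
  V(2,+0) = exp(-r*dt) * [p_u*15.037542 + p_m*4.050000 + p_d*0.000000] = 5.055940
  V(2,+1) = exp(-r*dt) * [p_u*28.592632 + p_m*15.037542 + p_d*4.050000] = 15.162308
  V(2,+2) = exp(-r*dt) * [p_u*45.315249 + p_m*28.592632 + p_d*15.037542] = 28.663224
  V(1,-1) = exp(-r*dt) * [p_u*5.055940 + p_m*0.640550 + p_d*0.000000] = 1.223140
  V(1,+0) = exp(-r*dt) * [p_u*15.162308 + p_m*5.055940 + p_d*0.640550] = 5.851170
  V(1,+1) = exp(-r*dt) * [p_u*28.663224 + p_m*15.162308 + p_d*5.055940] = 15.429390
  V(0,+0) = exp(-r*dt) * [p_u*15.429390 + p_m*5.851170 + p_d*1.223140] = 6.519608
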